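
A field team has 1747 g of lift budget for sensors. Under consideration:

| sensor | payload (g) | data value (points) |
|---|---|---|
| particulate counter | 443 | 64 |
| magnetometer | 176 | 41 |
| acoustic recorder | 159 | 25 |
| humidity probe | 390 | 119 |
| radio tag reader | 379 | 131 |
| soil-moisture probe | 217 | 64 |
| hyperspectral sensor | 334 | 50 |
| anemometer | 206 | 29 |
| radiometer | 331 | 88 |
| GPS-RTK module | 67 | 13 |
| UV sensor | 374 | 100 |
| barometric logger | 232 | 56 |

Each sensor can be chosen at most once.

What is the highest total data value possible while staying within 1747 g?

502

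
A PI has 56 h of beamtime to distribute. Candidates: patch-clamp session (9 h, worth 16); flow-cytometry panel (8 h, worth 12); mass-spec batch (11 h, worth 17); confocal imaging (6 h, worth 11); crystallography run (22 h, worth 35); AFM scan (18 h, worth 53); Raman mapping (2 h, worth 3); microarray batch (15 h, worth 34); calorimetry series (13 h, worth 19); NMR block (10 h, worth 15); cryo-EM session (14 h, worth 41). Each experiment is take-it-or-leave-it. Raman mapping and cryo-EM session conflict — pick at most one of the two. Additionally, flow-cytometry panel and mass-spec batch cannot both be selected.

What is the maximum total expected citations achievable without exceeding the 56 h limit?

By expected citations per h: AFM scan 2.94, cryo-EM session 2.93, microarray batch 2.27 lead.
Best packing: patch-clamp session + AFM scan + microarray batch + cryo-EM session — 56 h, 144 total.

144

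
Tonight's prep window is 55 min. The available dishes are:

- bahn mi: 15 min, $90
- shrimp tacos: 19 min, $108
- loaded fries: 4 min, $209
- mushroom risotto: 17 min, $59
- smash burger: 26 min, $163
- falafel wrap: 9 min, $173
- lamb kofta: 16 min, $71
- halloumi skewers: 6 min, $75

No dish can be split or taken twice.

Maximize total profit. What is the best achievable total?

655

Greedy by ratio would take loaded fries + smash burger + falafel wrap + halloumi skewers: 45 min used, total 620.
The 26 min tied up in smash burger is better spent on bahn mi + shrimp tacos — total rises to 655 (53 min).
Nothing else within 55 min beats 655.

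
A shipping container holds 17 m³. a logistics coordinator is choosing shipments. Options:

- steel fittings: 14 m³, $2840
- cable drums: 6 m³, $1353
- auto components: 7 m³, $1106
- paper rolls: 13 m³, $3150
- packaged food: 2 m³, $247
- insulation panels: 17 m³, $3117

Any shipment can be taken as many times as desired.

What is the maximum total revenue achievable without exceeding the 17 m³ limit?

3644

Ranking by ratio (revenue/m³): paper rolls 242.31, cable drums 225.50, steel fittings 202.86, insulation panels 183.35.
Paper rolls + 2×packaged food uses 17 of the 17 m³ and totals 3644.
That's the maximum — no swap from here does better than 3644.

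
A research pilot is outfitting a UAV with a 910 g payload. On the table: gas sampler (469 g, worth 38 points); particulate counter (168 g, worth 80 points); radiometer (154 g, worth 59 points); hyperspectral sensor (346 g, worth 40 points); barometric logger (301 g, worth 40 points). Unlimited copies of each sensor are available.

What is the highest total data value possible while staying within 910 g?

400

Density check — particulate counter 0.48, radiometer 0.38, barometric logger 0.13 are the best per g.
Best packing: 5×particulate counter — 840 g, 400 total.
The spare 70 g is too small for any remaining sensor, and no exchange beats 400.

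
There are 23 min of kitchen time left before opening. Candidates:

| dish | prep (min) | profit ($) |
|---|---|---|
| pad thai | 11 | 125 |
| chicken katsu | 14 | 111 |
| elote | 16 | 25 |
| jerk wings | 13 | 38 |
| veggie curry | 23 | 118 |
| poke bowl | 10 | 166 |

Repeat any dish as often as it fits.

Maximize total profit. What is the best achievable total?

332

2×poke bowl uses 20 of the 23 min and totals 332.
Every other selection either busts 23 min or fails to beat 332.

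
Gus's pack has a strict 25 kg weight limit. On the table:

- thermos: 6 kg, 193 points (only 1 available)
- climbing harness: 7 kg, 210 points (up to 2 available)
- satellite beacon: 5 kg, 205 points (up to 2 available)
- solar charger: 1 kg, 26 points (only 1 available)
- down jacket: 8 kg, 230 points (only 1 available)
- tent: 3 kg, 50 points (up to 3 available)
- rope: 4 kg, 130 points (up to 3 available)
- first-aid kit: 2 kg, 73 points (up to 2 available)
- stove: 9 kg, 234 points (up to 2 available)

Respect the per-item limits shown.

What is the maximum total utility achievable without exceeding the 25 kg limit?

905

The ratio heuristic lands on 2×satellite beacon + solar charger + 2×rope + 2×first-aid kit (842) but leaves 2 kg idle.
The 4 kg tied up in rope is better spent on thermos — total rises to 905 (25 kg).
Every other selection either busts 25 kg or exceeds an availability limit or fails to beat 905.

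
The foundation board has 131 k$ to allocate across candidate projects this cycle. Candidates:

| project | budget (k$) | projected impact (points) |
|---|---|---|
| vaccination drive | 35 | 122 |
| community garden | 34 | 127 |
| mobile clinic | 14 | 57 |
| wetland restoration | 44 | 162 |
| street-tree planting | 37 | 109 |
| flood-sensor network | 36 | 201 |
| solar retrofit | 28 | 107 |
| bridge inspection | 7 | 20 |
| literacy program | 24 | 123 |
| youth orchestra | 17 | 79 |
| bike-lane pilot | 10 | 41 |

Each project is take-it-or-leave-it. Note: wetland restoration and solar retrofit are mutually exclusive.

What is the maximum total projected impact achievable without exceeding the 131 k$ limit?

Taking mobile clinic + flood-sensor network + solar retrofit + literacy program + youth orchestra + bike-lane pilot: 129 k$ used, 608 in projected impact.
The closest alternative, wetland restoration + flood-sensor network + literacy program + youth orchestra + bike-lane pilot, reaches only 606.

608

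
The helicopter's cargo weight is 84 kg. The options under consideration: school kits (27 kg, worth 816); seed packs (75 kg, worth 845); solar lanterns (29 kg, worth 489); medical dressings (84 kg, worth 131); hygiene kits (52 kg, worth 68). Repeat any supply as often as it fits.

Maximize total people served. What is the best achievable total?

Density check — school kits 30.22, solar lanterns 16.86, seed packs 11.27, medical dressings 1.56 are the best per kg.
The ratio ordering already packs tightly: 3×school kits, 81 kg, 2448.

2448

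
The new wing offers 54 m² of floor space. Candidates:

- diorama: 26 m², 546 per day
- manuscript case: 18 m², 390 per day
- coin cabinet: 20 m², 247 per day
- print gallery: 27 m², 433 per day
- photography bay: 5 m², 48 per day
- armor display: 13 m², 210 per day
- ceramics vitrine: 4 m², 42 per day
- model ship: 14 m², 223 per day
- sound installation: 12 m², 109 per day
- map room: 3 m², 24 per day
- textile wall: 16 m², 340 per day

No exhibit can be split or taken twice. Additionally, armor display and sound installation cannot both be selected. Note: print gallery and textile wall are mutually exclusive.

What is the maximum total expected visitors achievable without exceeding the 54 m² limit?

A density-first pass picks manuscript case + armor display + ceramics vitrine + map room + textile wall — 1006 at 54 m².
A better packing is diorama + manuscript case + photography bay + ceramics vitrine: 53 m², total 1026.
Next best is diorama + manuscript case + photography bay + map room at 1008 (52 m²) — short by 18.

1026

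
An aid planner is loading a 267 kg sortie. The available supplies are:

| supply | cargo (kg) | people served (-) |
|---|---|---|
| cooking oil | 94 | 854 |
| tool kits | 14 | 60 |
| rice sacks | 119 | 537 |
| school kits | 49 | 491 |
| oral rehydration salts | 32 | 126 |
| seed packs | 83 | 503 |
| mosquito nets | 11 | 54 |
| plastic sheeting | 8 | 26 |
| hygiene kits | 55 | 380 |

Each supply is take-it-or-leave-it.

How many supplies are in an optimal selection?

The maximum people served within 267 kg is 2000.
cooking oil + school kits + oral rehydration salts + seed packs + plastic sheeting hits 2000 at 266 kg.
Any selection reaching 2000 contains exactly 5 supplies.

5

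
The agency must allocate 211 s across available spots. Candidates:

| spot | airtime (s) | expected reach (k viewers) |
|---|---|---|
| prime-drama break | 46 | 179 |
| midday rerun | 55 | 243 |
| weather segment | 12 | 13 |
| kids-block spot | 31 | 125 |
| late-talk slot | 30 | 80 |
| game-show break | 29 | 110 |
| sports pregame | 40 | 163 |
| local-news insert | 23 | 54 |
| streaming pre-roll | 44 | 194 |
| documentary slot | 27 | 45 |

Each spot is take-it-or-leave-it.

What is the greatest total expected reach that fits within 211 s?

851

Density check — midday rerun 4.42, streaming pre-roll 4.41, sports pregame 4.08 are the best per s.
Taking the top-ratio spots first gives midday rerun + weather segment + kids-block spot + game-show break + sports pregame + streaming pre-roll for 848 (211 s).
Dropping weather segment and sports pregame frees 52 s; slotting in prime-drama break (46 s) lifts the total to 851 at 205 s.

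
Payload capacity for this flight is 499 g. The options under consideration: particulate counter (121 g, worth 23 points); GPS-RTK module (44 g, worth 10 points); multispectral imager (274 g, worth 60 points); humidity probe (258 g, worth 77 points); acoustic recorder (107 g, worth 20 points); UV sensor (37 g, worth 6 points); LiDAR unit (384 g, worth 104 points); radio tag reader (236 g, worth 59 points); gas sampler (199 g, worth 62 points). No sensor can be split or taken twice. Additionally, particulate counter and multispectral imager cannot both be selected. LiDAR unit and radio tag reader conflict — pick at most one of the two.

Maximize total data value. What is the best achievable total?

Taking humidity probe + UV sensor + gas sampler: 494 g used, 145 in data value.

145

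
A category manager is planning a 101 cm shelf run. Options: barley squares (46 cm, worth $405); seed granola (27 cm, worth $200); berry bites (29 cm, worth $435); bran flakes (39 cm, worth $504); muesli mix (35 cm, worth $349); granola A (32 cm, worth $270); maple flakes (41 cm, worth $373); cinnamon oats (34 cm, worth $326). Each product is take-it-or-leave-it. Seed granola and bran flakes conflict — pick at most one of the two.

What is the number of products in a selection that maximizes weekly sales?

Best achievable weekly sales is 1209.
One optimal bundle: berry bites + bran flakes + granola A (100 cm).
Any selection reaching 1209 contains exactly 3 products.

3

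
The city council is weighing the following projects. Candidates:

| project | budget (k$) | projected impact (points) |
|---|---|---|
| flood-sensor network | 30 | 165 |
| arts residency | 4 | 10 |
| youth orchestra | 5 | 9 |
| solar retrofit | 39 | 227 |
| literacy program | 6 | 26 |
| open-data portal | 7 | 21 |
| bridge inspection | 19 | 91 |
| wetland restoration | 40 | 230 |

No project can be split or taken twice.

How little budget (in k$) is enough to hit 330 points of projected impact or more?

63

Minimise k$ subject to total projected impact ≥ 330.
arts residency + bridge inspection + wetland restoration reaches 331 using 63 k$.
Any bundle with less than 63 k$ falls short of 330.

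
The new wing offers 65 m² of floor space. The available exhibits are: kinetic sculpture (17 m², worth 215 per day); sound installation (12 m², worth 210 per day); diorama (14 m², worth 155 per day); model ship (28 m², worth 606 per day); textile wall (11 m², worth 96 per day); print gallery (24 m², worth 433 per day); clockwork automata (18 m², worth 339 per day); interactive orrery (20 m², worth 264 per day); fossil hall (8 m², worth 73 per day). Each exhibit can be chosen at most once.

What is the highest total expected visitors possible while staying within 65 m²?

1249

Density check — model ship 21.64, clockwork automata 18.83, print gallery 18.04, sound installation 17.50 are the best per m².
Taking the top-ratio exhibits first gives sound installation + model ship + clockwork automata for 1155 (58 m²).
Replace clockwork automata with print gallery: the trade gains 94 net, giving 1249 at 64 m².
The closest alternative, kinetic sculpture + model ship + clockwork automata, reaches only 1160.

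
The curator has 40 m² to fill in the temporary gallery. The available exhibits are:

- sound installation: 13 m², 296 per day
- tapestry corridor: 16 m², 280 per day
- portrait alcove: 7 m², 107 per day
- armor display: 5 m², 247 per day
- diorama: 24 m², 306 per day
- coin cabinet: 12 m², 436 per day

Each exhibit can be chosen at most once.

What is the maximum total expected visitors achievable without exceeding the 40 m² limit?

1086

The ratio ordering already packs tightly: sound installation + portrait alcove + armor display + coin cabinet, 37 m², 1086.
The closest alternative, tapestry corridor + portrait alcove + armor display + coin cabinet, reaches only 1070.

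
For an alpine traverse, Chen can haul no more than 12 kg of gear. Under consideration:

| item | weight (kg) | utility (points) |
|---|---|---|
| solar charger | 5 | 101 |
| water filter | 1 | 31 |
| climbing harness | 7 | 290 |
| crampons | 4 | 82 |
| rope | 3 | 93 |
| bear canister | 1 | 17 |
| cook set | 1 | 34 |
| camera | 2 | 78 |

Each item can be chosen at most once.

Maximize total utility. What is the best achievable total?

461

By utility per kg: climbing harness 41.43, camera 39.00, cook set 34.00 lead.
A density-first pass picks water filter + climbing harness + bear canister + cook set + camera — 450 at 12 kg.
Replace water filter and bear canister and cook set with rope: the trade gains 11 net, giving 461 at 12 kg.
The closest alternative, water filter + climbing harness + bear canister + cook set + camera, reaches only 450.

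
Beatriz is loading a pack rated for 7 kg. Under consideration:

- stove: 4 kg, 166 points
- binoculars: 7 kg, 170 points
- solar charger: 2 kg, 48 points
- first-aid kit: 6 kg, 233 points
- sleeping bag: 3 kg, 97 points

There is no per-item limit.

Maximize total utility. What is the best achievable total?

Ranking by ratio (utility/kg): stove 41.50, first-aid kit 38.83, sleeping bag 32.33, binoculars 24.29.
Taking stove + sleeping bag: 7 kg used, 263 in utility.
Every other selection either busts 7 kg or fails to beat 263.

263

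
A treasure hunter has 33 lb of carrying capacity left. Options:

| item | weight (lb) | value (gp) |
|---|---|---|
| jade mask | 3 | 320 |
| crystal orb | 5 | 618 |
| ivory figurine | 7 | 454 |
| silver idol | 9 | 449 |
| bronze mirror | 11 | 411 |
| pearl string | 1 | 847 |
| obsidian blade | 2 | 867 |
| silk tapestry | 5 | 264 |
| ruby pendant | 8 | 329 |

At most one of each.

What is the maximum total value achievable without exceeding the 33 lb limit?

Jade mask + crystal orb + ivory figurine + silver idol + pearl string + obsidian blade + silk tapestry uses 32 of the 33 lb and totals 3819.

3819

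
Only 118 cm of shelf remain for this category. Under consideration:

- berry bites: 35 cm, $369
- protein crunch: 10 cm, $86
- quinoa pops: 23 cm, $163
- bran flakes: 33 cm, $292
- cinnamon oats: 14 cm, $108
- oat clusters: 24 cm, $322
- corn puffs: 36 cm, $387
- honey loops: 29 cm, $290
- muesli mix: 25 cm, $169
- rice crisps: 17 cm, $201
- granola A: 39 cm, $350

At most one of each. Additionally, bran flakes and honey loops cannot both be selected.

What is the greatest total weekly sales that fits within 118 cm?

1286

Filling by ratio: berry bites + oat clusters + corn puffs + rice crisps for 1279, with 6 cm left unused.
Replace berry bites with protein crunch + honey loops: the trade gains 7 net, giving 1286 at 116 cm.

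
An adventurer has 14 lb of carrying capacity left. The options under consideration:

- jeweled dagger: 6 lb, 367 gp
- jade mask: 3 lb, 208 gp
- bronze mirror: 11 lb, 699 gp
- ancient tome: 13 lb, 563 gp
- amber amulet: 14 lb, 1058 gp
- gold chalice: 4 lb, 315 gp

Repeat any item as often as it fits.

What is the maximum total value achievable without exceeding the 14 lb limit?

By value per lb: gold chalice 78.75, amber amulet 75.57, jade mask 69.33, bronze mirror 63.55 lead.
A density-first pass picks 3×gold chalice — 945 at 12 lb.
The 12 lb tied up in 3×gold chalice is better spent on amber amulet — total rises to 1058 (14 lb).
That's the maximum — no swap from here does better than 1058.

1058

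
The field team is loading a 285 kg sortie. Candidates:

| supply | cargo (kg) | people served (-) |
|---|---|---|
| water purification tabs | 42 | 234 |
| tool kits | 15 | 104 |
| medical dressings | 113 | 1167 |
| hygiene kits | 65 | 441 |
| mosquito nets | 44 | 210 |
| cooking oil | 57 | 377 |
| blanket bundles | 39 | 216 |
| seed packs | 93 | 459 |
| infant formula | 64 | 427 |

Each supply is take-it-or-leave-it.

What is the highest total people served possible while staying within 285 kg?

2269

Density check — medical dressings 10.33, tool kits 6.93, hygiene kits 6.78 are the best per kg.
A density-first pass picks tool kits + medical dressings + hygiene kits + infant formula — 2139 at 257 kg.
The 15 kg tied up in tool kits is better spent on water purification tabs — total rises to 2269 (284 kg).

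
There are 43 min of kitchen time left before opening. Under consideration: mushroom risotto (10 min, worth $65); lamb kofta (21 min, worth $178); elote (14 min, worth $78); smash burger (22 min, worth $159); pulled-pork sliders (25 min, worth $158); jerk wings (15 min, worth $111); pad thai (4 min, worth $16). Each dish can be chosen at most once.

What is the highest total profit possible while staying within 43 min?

337

Density check — lamb kofta 8.48, jerk wings 7.40, smash burger 7.23, mushroom risotto 6.50 are the best per min.
The ratio heuristic lands on lamb kofta + jerk wings + pad thai (305) but leaves 3 min idle.
Dropping jerk wings and pad thai frees 19 min; slotting in smash burger (22 min) lifts the total to 337 at 43 min.
Next best is lamb kofta + jerk wings + pad thai at 305 (40 min) — short by 32.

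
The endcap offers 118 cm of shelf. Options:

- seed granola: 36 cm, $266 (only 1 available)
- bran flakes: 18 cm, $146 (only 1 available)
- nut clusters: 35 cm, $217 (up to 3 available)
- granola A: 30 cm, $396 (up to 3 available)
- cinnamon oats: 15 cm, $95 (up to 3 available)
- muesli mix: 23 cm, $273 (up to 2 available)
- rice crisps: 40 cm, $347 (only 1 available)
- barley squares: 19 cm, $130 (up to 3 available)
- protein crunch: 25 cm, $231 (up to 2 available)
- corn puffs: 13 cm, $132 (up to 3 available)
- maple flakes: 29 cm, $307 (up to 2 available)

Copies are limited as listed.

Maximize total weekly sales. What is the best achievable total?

1461

Taking 3×granola A + muesli mix: 113 cm used, 1461 in weekly sales.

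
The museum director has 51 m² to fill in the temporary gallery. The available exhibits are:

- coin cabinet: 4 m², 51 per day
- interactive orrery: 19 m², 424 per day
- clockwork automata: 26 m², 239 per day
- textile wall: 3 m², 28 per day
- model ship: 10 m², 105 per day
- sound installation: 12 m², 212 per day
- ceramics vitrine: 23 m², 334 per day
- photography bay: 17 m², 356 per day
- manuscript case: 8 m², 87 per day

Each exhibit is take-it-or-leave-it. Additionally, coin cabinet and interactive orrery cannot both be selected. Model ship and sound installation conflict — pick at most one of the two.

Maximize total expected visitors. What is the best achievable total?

Ranking by ratio (expected visitors/m²): interactive orrery 22.32, photography bay 20.94, sound installation 17.67, ceramics vitrine 14.52.
Interactive orrery + textile wall + sound installation + photography bay uses 51 of the 51 m² and totals 1020.
Next best is interactive orrery + sound installation + photography bay at 992 (48 m²) — short by 28.

1020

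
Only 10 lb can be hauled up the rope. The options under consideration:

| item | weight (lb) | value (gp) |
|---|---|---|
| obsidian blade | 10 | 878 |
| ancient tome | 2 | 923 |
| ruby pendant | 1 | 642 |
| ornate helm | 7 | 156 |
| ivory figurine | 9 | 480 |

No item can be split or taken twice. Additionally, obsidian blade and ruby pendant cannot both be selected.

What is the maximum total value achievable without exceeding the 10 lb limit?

1721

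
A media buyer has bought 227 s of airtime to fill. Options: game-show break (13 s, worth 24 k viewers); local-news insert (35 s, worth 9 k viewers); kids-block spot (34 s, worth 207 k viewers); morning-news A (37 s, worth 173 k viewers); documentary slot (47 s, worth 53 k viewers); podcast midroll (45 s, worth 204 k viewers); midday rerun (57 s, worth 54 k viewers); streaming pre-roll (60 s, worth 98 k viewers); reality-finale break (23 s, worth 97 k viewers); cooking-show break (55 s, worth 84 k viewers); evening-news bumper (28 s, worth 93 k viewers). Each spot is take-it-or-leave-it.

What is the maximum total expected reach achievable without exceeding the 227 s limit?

872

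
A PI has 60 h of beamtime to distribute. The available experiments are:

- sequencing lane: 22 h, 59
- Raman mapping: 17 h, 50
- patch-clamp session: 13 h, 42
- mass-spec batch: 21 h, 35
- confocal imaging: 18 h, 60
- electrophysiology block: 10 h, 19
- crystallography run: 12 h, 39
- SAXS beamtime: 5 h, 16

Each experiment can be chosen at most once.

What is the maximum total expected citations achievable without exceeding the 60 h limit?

By expected citations per h: confocal imaging 3.33, crystallography run 3.25, patch-clamp session 3.23 lead.
Taking the top-ratio experiments first gives patch-clamp session + confocal imaging + electrophysiology block + crystallography run + SAXS beamtime for 176 (58 h).
The 15 h tied up in electrophysiology block and SAXS beamtime is better spent on Raman mapping — total rises to 191 (60 h).
Nothing else within 60 h beats 191.

191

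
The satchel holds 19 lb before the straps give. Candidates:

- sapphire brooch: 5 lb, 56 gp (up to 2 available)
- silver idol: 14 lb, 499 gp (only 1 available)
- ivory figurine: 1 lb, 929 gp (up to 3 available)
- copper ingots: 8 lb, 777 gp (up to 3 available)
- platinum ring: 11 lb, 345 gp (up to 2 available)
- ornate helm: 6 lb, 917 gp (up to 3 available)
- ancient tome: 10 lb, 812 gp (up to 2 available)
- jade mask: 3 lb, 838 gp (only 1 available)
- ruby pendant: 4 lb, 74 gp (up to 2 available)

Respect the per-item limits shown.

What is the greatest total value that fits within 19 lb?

5459

Ranking by ratio (value/lb): ivory figurine 929.00, jade mask 279.33, ornate helm 152.83.
3×ivory figurine + 2×ornate helm + jade mask uses 18 of the 19 lb and totals 5459.
The spare 1 lb is too small for any remaining item, and no exchange beats 5459.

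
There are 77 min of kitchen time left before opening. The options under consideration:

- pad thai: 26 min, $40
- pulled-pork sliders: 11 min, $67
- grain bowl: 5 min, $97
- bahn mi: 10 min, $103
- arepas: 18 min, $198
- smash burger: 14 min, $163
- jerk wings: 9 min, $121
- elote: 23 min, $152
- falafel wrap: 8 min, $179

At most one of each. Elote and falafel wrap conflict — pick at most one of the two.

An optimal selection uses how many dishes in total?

Best achievable profit is 928.
pulled-pork sliders + grain bowl + bahn mi + arepas + smash burger + jerk wings + falafel wrap hits 928 at 75 min.
Every optimal selection uses 7 dishes.

7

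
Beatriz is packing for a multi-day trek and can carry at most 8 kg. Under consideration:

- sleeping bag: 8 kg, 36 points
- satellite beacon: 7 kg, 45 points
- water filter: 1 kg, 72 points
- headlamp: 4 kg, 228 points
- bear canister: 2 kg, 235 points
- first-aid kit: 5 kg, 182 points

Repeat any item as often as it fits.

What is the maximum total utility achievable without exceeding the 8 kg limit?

940

Density check — bear canister 117.50, water filter 72.00, headlamp 57.00, first-aid kit 36.40 are the best per kg.
Best packing: 4×bear canister — 8 kg, 940 total.
That's the maximum — no swap from here does better than 940.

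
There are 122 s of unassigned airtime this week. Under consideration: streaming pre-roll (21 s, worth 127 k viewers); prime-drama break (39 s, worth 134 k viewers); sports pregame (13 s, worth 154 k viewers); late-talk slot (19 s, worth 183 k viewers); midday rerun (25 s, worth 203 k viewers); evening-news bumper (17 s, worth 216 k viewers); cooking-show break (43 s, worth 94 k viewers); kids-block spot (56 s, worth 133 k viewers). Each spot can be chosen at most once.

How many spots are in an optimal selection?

Optimal total is 890.
prime-drama break + sports pregame + late-talk slot + midday rerun + evening-news bumper hits 890 at 113 s.
Every optimal selection uses 5 spots.

5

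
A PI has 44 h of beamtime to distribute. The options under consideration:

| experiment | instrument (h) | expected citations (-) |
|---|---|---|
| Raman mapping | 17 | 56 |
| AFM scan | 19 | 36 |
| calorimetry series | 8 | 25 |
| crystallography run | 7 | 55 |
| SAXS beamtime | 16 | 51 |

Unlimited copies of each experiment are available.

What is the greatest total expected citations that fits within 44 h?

330

By expected citations per h: crystallography run 7.86, Raman mapping 3.29, SAXS beamtime 3.19 lead.
Taking 6×crystallography run: 42 h used, 330 in expected citations.
Nothing else within 44 h beats 330.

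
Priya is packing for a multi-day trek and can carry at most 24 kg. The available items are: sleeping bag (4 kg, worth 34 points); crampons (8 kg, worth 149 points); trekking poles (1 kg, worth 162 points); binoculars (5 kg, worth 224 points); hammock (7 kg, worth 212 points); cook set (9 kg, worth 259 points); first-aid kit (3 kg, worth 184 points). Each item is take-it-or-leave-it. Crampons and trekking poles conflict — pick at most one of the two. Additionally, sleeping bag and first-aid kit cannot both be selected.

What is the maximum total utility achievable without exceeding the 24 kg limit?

By utility per kg: trekking poles 162.00, first-aid kit 61.33, binoculars 44.80, hammock 30.29 lead.
Best packing: binoculars + hammock + cook set + first-aid kit — 24 kg, 879 total.
Runner-up trekking poles + binoculars + hammock + cook set tops out at 857.

879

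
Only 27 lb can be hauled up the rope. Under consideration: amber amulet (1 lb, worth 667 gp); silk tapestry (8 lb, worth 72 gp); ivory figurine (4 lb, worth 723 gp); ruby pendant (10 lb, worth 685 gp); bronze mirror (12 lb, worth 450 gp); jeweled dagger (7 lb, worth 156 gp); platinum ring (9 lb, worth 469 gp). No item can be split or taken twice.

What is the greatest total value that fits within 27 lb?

2544

Ranking by ratio (value/lb): amber amulet 667.00, ivory figurine 180.75, ruby pendant 68.50, platinum ring 52.11.
Best packing: amber amulet + ivory figurine + ruby pendant + platinum ring — 24 lb, 2544 total.
The closest alternative, amber amulet + ivory figurine + ruby pendant + bronze mirror, reaches only 2525.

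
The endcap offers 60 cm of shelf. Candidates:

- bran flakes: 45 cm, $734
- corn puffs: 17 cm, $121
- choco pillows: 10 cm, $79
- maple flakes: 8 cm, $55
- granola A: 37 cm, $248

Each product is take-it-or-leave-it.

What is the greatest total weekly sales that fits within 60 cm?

813

The ratio ordering already packs tightly: bran flakes + choco pillows, 55 cm, 813.
That's the maximum — no swap from here does better than 813.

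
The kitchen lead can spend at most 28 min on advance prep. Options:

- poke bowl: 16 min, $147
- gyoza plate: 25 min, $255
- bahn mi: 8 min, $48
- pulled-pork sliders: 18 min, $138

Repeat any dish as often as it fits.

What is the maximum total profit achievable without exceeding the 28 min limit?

Best packing: gyoza plate — 25 min, 255 total.
The spare 3 min is too small for any remaining dish, and no exchange beats 255.

255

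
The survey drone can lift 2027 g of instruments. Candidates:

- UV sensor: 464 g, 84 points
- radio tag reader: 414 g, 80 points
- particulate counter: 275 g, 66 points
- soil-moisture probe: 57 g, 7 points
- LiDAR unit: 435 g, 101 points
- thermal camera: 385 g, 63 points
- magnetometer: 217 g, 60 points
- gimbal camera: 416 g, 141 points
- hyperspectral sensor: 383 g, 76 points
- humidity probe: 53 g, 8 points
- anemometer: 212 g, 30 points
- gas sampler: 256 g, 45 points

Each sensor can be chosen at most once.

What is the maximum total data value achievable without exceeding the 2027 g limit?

493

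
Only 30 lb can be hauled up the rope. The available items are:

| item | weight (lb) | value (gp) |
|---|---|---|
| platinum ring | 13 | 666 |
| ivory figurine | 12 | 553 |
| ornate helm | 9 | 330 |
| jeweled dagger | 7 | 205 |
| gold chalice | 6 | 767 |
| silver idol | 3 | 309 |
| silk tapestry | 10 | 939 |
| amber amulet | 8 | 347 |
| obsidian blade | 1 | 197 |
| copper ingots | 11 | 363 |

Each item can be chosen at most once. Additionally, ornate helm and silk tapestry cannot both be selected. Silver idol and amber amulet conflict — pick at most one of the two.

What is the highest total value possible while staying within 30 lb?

2569

Platinum ring + gold chalice + silk tapestry + obsidian blade uses 30 of the 30 lb and totals 2569.
No other feasible combination exceeds 2569.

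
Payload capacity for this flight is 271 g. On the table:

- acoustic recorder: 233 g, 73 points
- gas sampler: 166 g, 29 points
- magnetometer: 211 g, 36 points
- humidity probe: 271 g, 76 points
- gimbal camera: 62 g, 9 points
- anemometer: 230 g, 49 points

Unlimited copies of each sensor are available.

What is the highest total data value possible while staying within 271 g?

Taking the top-ratio sensors first gives acoustic recorder for 73 (233 g).
The 233 g tied up in acoustic recorder is better spent on humidity probe — total rises to 76 (271 g).
Nothing else within 271 g beats 76.

76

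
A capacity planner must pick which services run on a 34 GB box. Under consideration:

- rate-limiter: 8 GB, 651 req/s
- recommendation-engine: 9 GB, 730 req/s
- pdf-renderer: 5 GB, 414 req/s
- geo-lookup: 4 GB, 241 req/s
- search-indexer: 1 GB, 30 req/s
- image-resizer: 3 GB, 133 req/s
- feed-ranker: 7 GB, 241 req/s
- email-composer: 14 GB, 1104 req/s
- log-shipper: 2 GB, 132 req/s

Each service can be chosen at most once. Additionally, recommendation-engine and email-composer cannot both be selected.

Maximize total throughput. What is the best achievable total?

2572

A density-first pass picks rate-limiter + recommendation-engine + pdf-renderer + geo-lookup + search-indexer + image-resizer + log-shipper — 2331 at 32 GB.
The 12 GB tied up in recommendation-engine and image-resizer is better spent on email-composer — total rises to 2572 (34 GB).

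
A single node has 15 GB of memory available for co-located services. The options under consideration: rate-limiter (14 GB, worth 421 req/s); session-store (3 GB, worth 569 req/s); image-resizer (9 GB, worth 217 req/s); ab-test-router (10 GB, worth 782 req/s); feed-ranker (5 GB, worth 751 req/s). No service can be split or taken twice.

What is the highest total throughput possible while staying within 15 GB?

Ranking by ratio (throughput/GB): session-store 189.67, feed-ranker 150.20, ab-test-router 78.20, rate-limiter 30.07.
A density-first pass picks session-store + feed-ranker — 1320 at 8 GB.
Dropping session-store frees 3 GB; slotting in ab-test-router (10 GB) lifts the total to 1533 at 15 GB.
Next best is session-store + ab-test-router at 1351 (13 GB) — short by 182.

1533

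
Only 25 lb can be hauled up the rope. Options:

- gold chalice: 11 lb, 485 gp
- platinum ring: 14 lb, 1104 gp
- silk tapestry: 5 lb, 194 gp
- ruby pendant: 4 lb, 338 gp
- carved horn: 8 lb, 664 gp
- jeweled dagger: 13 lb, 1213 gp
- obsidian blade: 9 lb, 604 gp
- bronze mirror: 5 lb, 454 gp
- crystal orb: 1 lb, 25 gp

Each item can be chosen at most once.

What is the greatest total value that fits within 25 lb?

2215

Ranking by ratio (value/lb): jeweled dagger 93.31, bronze mirror 90.80, ruby pendant 84.50, carved horn 83.00.
Filling by ratio: ruby pendant + jeweled dagger + bronze mirror + crystal orb for 2030, with 2 lb left unused.
Replace bronze mirror and crystal orb with carved horn: the trade gains 185 net, giving 2215 at 25 lb.
The closest alternative, ruby pendant + jeweled dagger + bronze mirror + crystal orb, reaches only 2030.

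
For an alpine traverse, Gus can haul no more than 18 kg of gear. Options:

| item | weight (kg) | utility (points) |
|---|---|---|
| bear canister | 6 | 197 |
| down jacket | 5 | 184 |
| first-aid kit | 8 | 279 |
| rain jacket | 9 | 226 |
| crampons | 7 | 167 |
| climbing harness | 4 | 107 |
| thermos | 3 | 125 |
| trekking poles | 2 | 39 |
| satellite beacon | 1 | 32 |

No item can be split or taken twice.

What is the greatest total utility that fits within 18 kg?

633

Density check — thermos 41.67, down jacket 36.80, first-aid kit 34.88, bear canister 32.83 are the best per kg.
The ratio heuristic lands on down jacket + first-aid kit + thermos + satellite beacon (620) but leaves 1 kg idle.
Dropping down jacket frees 5 kg; slotting in bear canister (6 kg) lifts the total to 633 at 18 kg.
The closest alternative, down jacket + first-aid kit + thermos + trekking poles, reaches only 627.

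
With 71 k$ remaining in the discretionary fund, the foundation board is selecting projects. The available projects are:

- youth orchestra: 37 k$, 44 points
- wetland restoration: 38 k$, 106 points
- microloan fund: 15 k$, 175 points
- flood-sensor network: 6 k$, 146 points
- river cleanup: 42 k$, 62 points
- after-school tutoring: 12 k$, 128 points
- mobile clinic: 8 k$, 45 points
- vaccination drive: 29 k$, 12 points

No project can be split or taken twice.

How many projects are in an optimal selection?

Optimal total is 555.
One optimal bundle: wetland restoration + microloan fund + flood-sensor network + after-school tutoring (71 k$).
Any selection reaching 555 contains exactly 4 projects.

4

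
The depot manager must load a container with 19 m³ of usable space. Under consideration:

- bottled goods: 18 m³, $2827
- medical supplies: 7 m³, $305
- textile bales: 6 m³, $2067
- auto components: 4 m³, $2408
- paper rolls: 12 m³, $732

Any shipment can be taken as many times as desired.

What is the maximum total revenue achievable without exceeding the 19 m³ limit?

Ranking by ratio (revenue/m³): auto components 602.00, textile bales 344.50, bottled goods 157.06.
Taking 4×auto components: 16 m³ used, 9632 in revenue.
The spare 3 m³ is too small for any remaining shipment, and no exchange beats 9632.

9632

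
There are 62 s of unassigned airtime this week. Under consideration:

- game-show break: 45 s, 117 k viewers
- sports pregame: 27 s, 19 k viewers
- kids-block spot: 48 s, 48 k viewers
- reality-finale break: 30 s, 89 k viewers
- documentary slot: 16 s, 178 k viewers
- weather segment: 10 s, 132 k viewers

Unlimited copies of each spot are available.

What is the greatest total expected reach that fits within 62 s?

792

Taking 6×weather segment: 60 s used, 792 in expected reach.
Nothing else within 62 s beats 792.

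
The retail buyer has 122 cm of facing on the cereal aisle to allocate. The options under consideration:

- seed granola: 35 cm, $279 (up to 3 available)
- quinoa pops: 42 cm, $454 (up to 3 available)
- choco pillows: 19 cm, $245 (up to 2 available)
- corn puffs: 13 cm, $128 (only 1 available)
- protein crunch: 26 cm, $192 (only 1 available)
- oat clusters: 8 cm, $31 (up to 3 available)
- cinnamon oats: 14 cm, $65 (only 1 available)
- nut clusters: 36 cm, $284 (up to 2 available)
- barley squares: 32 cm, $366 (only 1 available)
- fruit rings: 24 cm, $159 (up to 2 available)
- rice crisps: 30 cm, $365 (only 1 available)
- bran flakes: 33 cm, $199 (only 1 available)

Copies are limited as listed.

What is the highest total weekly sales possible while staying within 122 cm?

1398

Taking the top-ratio products first gives 2×choco pillows + corn puffs + oat clusters + barley squares + rice crisps for 1380 (121 cm).
Using the slack differently, 2×quinoa pops + 2×choco pillows comes to 1398 at 122 cm.
No other feasible combination exceeds 1398.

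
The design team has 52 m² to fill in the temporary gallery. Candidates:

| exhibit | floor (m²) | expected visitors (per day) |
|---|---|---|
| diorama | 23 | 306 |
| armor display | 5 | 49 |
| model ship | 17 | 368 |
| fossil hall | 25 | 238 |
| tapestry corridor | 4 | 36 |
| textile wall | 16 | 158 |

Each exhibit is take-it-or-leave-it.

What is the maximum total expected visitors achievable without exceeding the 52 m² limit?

759

Diorama + armor display + model ship + tapestry corridor uses 49 of the 52 m² and totals 759.
That's the maximum — no swap from here does better than 759.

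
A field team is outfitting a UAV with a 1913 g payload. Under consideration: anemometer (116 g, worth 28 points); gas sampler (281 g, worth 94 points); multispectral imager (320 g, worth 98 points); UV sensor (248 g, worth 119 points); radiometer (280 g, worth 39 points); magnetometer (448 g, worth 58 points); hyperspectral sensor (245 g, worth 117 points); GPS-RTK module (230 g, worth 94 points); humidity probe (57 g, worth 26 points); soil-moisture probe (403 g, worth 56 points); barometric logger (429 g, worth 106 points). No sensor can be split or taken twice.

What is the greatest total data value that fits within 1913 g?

Filling by ratio: gas sampler + multispectral imager + UV sensor + hyperspectral sensor + GPS-RTK module + humidity probe + barometric logger for 654, with 103 g left unused.
Dropping humidity probe frees 57 g; slotting in anemometer (116 g) lifts the total to 656 at 1869 g.
Every other selection either busts 1913 g or fails to beat 656.

656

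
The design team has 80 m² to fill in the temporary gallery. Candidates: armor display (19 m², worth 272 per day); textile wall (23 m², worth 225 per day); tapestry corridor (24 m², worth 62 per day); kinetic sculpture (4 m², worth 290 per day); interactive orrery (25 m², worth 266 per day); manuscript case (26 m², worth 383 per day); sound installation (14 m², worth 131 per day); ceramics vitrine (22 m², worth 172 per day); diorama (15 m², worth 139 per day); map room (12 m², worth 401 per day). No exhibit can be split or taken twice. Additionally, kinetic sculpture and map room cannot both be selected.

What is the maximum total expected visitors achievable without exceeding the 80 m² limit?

1281

Best packing: armor display + textile wall + manuscript case + map room — 80 m², 1281 total.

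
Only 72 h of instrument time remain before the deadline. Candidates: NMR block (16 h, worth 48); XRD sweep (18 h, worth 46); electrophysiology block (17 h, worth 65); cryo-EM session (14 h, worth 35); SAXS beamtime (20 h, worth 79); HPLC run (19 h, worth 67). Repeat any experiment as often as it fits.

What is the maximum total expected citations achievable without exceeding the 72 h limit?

The ratio heuristic lands on 3×SAXS beamtime (237) but leaves 12 h idle.
The 40 h tied up in 2×SAXS beamtime is better spent on 3×electrophysiology block — total rises to 274 (71 h).
That's the maximum — no swap from here does better than 274.

274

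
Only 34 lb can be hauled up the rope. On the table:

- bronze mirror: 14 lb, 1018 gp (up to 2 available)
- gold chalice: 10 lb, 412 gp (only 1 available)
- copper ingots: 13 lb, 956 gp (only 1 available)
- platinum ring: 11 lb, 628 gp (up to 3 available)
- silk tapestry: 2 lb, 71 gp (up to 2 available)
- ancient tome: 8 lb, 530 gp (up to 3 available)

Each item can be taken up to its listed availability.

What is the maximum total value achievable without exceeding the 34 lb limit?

Ranking by ratio (value/lb): copper ingots 73.54, bronze mirror 72.71, ancient tome 66.25, platinum ring 57.09.
Taking the top-ratio items first gives bronze mirror + copper ingots + 2×silk tapestry for 2116 (31 lb).
The 13 lb tied up in copper ingots is better spent on 2×ancient tome — total rises to 2220 (34 lb).
Nothing else within 34 lb beats 2220.

2220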